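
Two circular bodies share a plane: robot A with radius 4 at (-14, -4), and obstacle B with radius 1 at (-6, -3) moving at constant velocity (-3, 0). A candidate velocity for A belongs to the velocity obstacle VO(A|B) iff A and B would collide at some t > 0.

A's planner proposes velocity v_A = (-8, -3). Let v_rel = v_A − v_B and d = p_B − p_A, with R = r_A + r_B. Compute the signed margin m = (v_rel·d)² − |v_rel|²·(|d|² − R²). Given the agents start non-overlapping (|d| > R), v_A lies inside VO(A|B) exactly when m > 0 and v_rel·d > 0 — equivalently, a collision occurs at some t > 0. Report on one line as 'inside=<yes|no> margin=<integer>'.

d = (8, 1),  |d|² = 65;  R = 4+1 = 5,  c = 65−5² = 40
v_rel = (-5, -3),  |v_rel|² = 34;  v_rel·d = (-5)·(8) + (-3)·(1) = -43
34·t² + 86·t + 40 = 0  ⇒  m = (-43)² − 34·40 = 489
m = 489 > 0,  v_rel·d = -43 < 0  ⇒  outside

inside=no margin=489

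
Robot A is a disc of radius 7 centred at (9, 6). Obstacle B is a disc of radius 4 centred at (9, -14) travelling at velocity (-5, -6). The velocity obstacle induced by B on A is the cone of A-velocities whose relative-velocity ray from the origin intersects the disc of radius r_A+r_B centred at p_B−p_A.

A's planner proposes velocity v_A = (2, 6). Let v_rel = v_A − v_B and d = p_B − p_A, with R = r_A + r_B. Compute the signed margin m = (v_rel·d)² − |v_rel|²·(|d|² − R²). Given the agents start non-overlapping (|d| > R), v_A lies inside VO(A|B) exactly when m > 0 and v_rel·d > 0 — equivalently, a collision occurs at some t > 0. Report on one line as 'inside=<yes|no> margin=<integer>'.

d = (0, -20),  |d|² = 400;  R = 7+4 = 11,  c = 400−11² = 279
v_rel = (7, 12),  |v_rel|² = 193;  v_rel·d = (7)·(0) + (12)·(-20) = -240
193·t² + 480·t + 279 = 0  ⇒  m = (-240)² − 193·279 = 3753
m = 3753 > 0,  v_rel·d = -240 < 0  ⇒  outside

inside=no margin=3753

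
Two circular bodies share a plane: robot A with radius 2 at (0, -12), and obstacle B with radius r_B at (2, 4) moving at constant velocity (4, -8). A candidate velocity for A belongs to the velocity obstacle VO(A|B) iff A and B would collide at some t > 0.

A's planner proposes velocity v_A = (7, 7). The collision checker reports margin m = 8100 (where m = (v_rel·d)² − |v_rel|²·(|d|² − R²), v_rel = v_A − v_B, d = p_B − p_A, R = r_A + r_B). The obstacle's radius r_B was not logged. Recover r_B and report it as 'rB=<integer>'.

m = 8100
d = (2, 16);  v_rel = (3, 15),  |v_rel|² = 234
v_rel×d = (3)·(16) − (15)·(2) = 18
since m = R²·234 − 18²:  R² = (324 + 8100) / 234 = 36
R = √36 = 6  ⇒  r_B = 6 − 2 = 4

rB=4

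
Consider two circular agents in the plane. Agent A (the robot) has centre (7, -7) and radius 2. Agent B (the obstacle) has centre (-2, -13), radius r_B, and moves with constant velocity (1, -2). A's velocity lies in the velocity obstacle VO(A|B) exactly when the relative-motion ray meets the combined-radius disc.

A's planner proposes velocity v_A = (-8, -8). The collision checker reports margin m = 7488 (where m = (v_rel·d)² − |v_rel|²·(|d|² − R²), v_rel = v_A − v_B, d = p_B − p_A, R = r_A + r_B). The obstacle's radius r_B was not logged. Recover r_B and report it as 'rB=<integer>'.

m = 7488
d = (-9, -6);  v_rel = (-9, -6),  |v_rel|² = 117
v_rel×d = (-9)·(-6) − (-6)·(-9) = 0
since m = R²·117 − 0²:  R² = (0 + 7488) / 117 = 64
R = √64 = 8  ⇒  r_B = 8 − 2 = 6

rB=6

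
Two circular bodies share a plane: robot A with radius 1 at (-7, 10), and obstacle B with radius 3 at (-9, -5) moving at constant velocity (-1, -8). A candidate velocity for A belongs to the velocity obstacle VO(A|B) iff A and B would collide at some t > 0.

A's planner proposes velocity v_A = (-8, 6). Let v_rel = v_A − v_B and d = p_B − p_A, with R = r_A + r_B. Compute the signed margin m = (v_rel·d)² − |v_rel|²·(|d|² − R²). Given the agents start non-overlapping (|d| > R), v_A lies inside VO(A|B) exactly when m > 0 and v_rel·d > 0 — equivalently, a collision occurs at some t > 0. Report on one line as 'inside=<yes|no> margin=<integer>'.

d = (-2, -15),  |d|² = 229;  R = 1+3 = 4,  c = 229−4² = 213
v_rel = (-7, 14),  |v_rel|² = 245;  v_rel·d = (-7)·(-2) + (14)·(-15) = -196
245·t² + 392·t + 213 = 0  ⇒  m = (-196)² − 245·213 = -13769
m = -13769 < 0,  v_rel·d = -196 < 0  ⇒  outside

inside=no margin=-13769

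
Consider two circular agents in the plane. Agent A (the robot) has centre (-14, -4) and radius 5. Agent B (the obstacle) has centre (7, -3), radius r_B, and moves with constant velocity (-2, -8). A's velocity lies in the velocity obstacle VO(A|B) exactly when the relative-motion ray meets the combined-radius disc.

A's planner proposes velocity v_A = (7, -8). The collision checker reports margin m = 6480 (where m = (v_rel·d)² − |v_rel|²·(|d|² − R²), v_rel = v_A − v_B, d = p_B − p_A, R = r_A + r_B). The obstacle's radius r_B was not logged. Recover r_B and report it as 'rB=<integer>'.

m = 6480
d = (21, 1);  v_rel = (9, 0),  |v_rel|² = 81
v_rel×d = (9)·(1) − (0)·(21) = 9
since m = R²·81 − 9²:  R² = (81 + 6480) / 81 = 81
R = √81 = 9  ⇒  r_B = 9 − 5 = 4

rB=4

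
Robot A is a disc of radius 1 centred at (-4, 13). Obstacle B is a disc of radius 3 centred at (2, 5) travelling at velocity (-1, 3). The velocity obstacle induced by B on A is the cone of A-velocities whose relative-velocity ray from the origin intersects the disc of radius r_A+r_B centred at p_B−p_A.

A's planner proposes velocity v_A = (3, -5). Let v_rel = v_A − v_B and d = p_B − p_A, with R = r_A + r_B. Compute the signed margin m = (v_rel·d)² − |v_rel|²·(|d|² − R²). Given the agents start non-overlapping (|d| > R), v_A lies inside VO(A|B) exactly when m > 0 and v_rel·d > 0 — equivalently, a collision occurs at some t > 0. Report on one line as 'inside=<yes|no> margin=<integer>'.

d = (6, -8),  |d|² = 100;  R = 1+3 = 4,  c = 100−4² = 84
v_rel = (4, -8),  |v_rel|² = 80;  v_rel·d = (4)·(6) + (-8)·(-8) = 88
80·t² − 176·t + 84 = 0  ⇒  m = 88² − 80·84 = 1024
m = 1024 > 0,  v_rel·d = 88 > 0  ⇒  inside

inside=yes margin=1024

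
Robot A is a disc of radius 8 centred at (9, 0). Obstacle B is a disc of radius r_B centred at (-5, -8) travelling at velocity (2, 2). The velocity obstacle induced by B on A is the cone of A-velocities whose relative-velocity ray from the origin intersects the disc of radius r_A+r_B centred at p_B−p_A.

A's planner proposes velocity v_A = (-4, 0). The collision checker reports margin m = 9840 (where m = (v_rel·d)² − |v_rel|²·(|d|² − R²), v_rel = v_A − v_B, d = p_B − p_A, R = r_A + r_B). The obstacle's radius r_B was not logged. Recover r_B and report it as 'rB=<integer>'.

m = 9840
d = (-14, -8);  v_rel = (-6, -2),  |v_rel|² = 40
v_rel×d = (-6)·(-8) − (-2)·(-14) = 20
since m = R²·40 − 20²:  R² = (400 + 9840) / 40 = 256
R = √256 = 16  ⇒  r_B = 16 − 8 = 8

rB=8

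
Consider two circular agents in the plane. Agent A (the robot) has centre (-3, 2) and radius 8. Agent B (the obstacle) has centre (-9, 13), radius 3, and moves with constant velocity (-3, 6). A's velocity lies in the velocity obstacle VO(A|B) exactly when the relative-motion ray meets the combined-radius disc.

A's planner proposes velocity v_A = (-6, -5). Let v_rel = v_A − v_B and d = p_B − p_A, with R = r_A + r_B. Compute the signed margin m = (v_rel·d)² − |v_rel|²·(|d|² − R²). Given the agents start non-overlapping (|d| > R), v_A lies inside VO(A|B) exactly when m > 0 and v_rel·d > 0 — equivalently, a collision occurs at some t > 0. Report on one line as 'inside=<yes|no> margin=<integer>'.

d = (-6, 11),  |d|² = 157;  R = 8+3 = 11,  c = 157−11² = 36
v_rel = (-3, -11),  |v_rel|² = 130;  v_rel·d = (-3)·(-6) + (-11)·(11) = -103
130·t² + 206·t + 36 = 0  ⇒  m = (-103)² − 130·36 = 5929
m = 5929 > 0,  v_rel·d = -103 < 0  ⇒  outside

inside=no margin=5929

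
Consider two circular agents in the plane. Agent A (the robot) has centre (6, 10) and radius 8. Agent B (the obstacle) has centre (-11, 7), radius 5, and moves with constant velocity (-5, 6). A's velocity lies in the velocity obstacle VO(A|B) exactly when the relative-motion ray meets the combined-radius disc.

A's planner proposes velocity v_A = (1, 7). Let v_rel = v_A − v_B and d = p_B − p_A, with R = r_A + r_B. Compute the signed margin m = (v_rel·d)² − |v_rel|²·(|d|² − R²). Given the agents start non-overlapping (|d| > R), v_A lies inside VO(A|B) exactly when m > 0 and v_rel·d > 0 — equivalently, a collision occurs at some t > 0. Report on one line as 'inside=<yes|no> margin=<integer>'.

d = (-17, -3),  |d|² = 298;  R = 8+5 = 13,  c = 298−13² = 129
v_rel = (6, 1),  |v_rel|² = 37;  v_rel·d = (6)·(-17) + (1)·(-3) = -105
37·t² + 210·t + 129 = 0  ⇒  m = (-105)² − 37·129 = 6252
m = 6252 > 0,  v_rel·d = -105 < 0  ⇒  outside

inside=no margin=6252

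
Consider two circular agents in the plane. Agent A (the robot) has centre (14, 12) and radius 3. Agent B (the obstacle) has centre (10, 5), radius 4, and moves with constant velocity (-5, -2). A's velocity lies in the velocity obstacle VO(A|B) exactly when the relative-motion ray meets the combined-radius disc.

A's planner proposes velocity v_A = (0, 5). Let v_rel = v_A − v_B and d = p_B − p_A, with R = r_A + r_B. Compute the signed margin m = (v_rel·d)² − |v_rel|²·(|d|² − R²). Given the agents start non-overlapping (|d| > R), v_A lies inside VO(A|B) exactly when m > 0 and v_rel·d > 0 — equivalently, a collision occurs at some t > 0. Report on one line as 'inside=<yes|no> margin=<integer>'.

d = (-4, -7),  |d|² = 65;  R = 3+4 = 7,  c = 65−7² = 16
v_rel = (5, 7),  |v_rel|² = 74;  v_rel·d = (5)·(-4) + (7)·(-7) = -69
74·t² + 138·t + 16 = 0  ⇒  m = (-69)² − 74·16 = 3577
m = 3577 > 0,  v_rel·d = -69 < 0  ⇒  outside

inside=no margin=3577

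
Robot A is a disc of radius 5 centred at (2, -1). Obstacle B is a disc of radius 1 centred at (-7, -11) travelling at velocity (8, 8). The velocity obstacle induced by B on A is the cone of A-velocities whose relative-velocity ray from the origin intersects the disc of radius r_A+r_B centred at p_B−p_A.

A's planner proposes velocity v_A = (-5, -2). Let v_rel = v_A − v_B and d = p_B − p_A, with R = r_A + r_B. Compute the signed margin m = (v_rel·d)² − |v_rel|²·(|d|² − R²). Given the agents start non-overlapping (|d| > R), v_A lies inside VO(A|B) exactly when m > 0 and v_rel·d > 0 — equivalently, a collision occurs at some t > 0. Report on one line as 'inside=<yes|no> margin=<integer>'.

d = (-9, -10),  |d|² = 181;  R = 5+1 = 6,  c = 181−6² = 145
v_rel = (-13, -10),  |v_rel|² = 269;  v_rel·d = (-13)·(-9) + (-10)·(-10) = 217
269·t² − 434·t + 145 = 0  ⇒  m = 217² − 269·145 = 8084
m = 8084 > 0,  v_rel·d = 217 > 0  ⇒  inside

inside=yes margin=8084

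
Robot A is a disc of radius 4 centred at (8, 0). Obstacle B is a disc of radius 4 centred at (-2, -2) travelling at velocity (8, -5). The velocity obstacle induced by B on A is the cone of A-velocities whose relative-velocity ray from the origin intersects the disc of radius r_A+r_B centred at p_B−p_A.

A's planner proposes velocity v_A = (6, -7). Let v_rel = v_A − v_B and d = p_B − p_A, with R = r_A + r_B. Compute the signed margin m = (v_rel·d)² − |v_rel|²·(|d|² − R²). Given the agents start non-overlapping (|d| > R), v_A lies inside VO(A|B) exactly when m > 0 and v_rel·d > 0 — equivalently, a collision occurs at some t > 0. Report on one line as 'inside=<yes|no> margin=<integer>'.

d = (-10, -2),  |d|² = 104;  R = 4+4 = 8,  c = 104−8² = 40
v_rel = (-2, -2),  |v_rel|² = 8;  v_rel·d = (-2)·(-10) + (-2)·(-2) = 24
8·t² − 48·t + 40 = 0  ⇒  m = 24² − 8·40 = 256
m = 256 > 0,  v_rel·d = 24 > 0  ⇒  inside

inside=yes margin=256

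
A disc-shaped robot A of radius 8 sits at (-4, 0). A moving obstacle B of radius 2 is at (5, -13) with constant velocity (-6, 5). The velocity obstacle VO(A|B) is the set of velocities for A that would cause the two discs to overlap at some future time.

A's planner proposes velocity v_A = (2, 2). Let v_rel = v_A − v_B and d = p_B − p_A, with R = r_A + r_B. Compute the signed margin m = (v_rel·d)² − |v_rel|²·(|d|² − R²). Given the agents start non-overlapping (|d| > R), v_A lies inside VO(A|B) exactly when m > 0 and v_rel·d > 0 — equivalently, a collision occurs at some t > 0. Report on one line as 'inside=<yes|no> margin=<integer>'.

d = (9, -13),  |d|² = 250;  R = 8+2 = 10,  c = 250−10² = 150
v_rel = (8, -3),  |v_rel|² = 73;  v_rel·d = (8)·(9) + (-3)·(-13) = 111
73·t² − 222·t + 150 = 0  ⇒  m = 111² − 73·150 = 1371
m = 1371 > 0,  v_rel·d = 111 > 0  ⇒  inside

inside=yes margin=1371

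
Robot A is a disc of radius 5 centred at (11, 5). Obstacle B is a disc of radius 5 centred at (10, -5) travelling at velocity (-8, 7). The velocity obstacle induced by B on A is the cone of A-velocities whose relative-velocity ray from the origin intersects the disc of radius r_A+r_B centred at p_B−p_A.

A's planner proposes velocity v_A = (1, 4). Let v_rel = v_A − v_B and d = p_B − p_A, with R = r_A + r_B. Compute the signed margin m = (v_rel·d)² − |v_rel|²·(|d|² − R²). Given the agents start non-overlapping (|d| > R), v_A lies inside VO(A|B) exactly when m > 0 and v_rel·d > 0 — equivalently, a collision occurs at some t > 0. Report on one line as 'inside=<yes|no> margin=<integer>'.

d = (-1, -10),  |d|² = 101;  R = 5+5 = 10,  c = 101−10² = 1
v_rel = (9, -3),  |v_rel|² = 90;  v_rel·d = (9)·(-1) + (-3)·(-10) = 21
90·t² − 42·t + 1 = 0  ⇒  m = 21² − 90·1 = 351
m = 351 > 0,  v_rel·d = 21 > 0  ⇒  inside

inside=yes margin=351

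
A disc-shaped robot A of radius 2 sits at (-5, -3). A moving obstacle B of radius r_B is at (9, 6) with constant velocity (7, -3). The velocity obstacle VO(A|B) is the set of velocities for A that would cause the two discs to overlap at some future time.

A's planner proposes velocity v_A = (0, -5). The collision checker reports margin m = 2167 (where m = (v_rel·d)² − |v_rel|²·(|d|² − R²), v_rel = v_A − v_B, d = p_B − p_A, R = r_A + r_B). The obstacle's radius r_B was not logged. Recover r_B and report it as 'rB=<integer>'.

m = 2167
d = (14, 9);  v_rel = (-7, -2),  |v_rel|² = 53
v_rel×d = (-7)·(9) − (-2)·(14) = -35
since m = R²·53 − (-35)²:  R² = (1225 + 2167) / 53 = 64
R = √64 = 8  ⇒  r_B = 8 − 2 = 6

rB=6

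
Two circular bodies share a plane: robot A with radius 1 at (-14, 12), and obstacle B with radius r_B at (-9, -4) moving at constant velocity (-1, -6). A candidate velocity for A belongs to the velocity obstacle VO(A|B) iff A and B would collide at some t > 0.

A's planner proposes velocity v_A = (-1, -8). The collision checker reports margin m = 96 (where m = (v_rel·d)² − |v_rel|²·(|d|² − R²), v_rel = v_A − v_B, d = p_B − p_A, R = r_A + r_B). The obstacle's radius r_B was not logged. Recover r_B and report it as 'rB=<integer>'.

m = 96
d = (5, -16);  v_rel = (0, -2),  |v_rel|² = 4
v_rel×d = (0)·(-16) − (-2)·(5) = 10
since m = R²·4 − 10²:  R² = (100 + 96) / 4 = 49
R = √49 = 7  ⇒  r_B = 7 − 1 = 6

rB=6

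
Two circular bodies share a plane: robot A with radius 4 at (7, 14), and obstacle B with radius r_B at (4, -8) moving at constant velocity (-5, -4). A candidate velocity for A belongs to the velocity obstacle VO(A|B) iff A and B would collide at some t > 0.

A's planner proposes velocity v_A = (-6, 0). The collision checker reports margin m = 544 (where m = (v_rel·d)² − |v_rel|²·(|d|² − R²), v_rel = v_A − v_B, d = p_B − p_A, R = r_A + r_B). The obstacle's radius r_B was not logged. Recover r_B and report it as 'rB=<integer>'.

m = 544
d = (-3, -22);  v_rel = (-1, 4),  |v_rel|² = 17
v_rel×d = (-1)·(-22) − (4)·(-3) = 34
since m = R²·17 − 34²:  R² = (1156 + 544) / 17 = 100
R = √100 = 10  ⇒  r_B = 10 − 4 = 6

rB=6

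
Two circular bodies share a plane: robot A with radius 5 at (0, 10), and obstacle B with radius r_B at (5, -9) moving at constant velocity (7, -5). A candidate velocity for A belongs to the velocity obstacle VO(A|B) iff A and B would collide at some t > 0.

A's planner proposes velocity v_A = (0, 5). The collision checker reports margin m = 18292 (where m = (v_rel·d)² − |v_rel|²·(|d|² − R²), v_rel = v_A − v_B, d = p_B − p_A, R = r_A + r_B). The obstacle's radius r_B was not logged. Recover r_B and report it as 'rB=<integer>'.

m = 18292
d = (5, -19);  v_rel = (-7, 10),  |v_rel|² = 149
v_rel×d = (-7)·(-19) − (10)·(5) = 83
since m = R²·149 − 83²:  R² = (6889 + 18292) / 149 = 169
R = √169 = 13  ⇒  r_B = 13 − 5 = 8

rB=8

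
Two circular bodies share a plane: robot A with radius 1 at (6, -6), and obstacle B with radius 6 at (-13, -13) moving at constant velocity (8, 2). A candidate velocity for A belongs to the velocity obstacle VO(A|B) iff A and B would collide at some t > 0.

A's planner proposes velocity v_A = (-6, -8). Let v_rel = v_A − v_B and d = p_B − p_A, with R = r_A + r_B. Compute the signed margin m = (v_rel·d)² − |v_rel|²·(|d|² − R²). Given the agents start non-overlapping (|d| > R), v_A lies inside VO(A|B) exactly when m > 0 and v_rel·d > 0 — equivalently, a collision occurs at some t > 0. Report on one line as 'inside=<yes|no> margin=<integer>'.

d = (-19, -7),  |d|² = 410;  R = 1+6 = 7,  c = 410−7² = 361
v_rel = (-14, -10),  |v_rel|² = 296;  v_rel·d = (-14)·(-19) + (-10)·(-7) = 336
296·t² − 672·t + 361 = 0  ⇒  m = 336² − 296·361 = 6040
m = 6040 > 0,  v_rel·d = 336 > 0  ⇒  inside

inside=yes margin=6040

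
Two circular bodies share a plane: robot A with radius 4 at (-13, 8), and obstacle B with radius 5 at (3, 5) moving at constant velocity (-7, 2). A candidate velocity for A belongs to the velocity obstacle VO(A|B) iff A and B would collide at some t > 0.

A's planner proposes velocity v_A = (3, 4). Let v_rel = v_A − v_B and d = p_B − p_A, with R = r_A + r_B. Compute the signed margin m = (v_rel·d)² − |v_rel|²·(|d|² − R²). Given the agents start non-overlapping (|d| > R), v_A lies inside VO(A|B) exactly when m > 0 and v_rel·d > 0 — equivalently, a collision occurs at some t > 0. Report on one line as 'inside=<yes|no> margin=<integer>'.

d = (16, -3),  |d|² = 265;  R = 4+5 = 9,  c = 265−9² = 184
v_rel = (10, 2),  |v_rel|² = 104;  v_rel·d = (10)·(16) + (2)·(-3) = 154
104·t² − 308·t + 184 = 0  ⇒  m = 154² − 104·184 = 4580
m = 4580 > 0,  v_rel·d = 154 > 0  ⇒  inside

inside=yes margin=4580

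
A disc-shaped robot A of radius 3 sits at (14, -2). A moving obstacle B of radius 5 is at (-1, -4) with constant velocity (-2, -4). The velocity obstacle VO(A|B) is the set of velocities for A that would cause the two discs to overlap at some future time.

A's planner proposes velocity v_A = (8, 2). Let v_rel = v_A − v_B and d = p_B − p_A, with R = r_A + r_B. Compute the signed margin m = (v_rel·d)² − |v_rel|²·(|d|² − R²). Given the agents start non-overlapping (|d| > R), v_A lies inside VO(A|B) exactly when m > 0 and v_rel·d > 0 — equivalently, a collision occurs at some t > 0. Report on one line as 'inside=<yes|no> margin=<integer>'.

d = (-15, -2),  |d|² = 229;  R = 3+5 = 8,  c = 229−8² = 165
v_rel = (10, 6),  |v_rel|² = 136;  v_rel·d = (10)·(-15) + (6)·(-2) = -162
136·t² + 324·t + 165 = 0  ⇒  m = (-162)² − 136·165 = 3804
m = 3804 > 0,  v_rel·d = -162 < 0  ⇒  outside

inside=no margin=3804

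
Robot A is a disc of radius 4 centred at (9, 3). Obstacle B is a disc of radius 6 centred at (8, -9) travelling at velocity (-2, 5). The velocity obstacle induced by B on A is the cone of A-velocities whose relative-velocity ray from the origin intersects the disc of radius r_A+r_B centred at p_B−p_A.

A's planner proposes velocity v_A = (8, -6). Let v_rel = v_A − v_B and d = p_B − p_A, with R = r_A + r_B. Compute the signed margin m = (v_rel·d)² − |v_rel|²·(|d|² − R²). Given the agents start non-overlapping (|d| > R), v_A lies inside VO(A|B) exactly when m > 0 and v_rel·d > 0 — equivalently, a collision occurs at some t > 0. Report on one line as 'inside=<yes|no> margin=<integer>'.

d = (-1, -12),  |d|² = 145;  R = 4+6 = 10,  c = 145−10² = 45
v_rel = (10, -11),  |v_rel|² = 221;  v_rel·d = (10)·(-1) + (-11)·(-12) = 122
221·t² − 244·t + 45 = 0  ⇒  m = 122² − 221·45 = 4939
m = 4939 > 0,  v_rel·d = 122 > 0  ⇒  inside

inside=yes margin=4939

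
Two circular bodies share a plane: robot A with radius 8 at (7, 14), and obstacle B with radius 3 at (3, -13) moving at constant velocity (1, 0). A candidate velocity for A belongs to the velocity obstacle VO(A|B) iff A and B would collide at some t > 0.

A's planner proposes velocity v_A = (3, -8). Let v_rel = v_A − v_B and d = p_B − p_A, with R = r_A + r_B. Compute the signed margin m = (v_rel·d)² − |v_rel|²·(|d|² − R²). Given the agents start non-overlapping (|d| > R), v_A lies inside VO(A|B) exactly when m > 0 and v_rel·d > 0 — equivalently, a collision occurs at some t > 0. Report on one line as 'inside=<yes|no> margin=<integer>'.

d = (-4, -27),  |d|² = 745;  R = 8+3 = 11,  c = 745−11² = 624
v_rel = (2, -8),  |v_rel|² = 68;  v_rel·d = (2)·(-4) + (-8)·(-27) = 208
68·t² − 416·t + 624 = 0  ⇒  m = 208² − 68·624 = 832
m = 832 > 0,  v_rel·d = 208 > 0  ⇒  inside

inside=yes margin=832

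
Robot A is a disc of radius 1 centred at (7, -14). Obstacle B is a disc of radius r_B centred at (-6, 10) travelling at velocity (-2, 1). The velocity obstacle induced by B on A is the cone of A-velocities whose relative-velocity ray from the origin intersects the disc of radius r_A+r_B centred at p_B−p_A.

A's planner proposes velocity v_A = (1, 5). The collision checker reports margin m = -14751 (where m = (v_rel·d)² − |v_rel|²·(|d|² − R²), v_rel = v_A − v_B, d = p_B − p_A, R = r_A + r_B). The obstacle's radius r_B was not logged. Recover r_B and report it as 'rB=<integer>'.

m = -14751
d = (-13, 24);  v_rel = (3, 4),  |v_rel|² = 25
v_rel×d = (3)·(24) − (4)·(-13) = 124
since m = R²·25 − 124²:  R² = (15376 + -14751) / 25 = 25
R = √25 = 5  ⇒  r_B = 5 − 1 = 4

rB=4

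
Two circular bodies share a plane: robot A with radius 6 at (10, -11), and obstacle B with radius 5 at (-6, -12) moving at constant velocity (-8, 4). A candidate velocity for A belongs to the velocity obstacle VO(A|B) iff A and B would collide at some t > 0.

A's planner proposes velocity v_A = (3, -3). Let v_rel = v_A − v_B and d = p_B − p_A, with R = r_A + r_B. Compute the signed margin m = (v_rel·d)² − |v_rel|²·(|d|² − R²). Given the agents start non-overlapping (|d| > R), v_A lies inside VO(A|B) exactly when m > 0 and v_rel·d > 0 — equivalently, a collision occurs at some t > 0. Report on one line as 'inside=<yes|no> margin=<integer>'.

d = (-16, -1),  |d|² = 257;  R = 6+5 = 11,  c = 257−11² = 136
v_rel = (11, -7),  |v_rel|² = 170;  v_rel·d = (11)·(-16) + (-7)·(-1) = -169
170·t² + 338·t + 136 = 0  ⇒  m = (-169)² − 170·136 = 5441
m = 5441 > 0,  v_rel·d = -169 < 0  ⇒  outside

inside=no margin=5441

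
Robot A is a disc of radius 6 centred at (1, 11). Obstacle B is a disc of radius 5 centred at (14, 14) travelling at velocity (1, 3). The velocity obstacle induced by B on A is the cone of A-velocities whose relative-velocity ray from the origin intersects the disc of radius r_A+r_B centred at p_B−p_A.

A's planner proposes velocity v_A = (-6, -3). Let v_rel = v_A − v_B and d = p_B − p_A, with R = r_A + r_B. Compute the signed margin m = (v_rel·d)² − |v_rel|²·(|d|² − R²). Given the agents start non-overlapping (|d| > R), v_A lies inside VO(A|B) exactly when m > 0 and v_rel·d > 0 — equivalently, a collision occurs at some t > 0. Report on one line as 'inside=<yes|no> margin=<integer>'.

d = (13, 3),  |d|² = 178;  R = 6+5 = 11,  c = 178−11² = 57
v_rel = (-7, -6),  |v_rel|² = 85;  v_rel·d = (-7)·(13) + (-6)·(3) = -109
85·t² + 218·t + 57 = 0  ⇒  m = (-109)² − 85·57 = 7036
m = 7036 > 0,  v_rel·d = -109 < 0  ⇒  outside

inside=no margin=7036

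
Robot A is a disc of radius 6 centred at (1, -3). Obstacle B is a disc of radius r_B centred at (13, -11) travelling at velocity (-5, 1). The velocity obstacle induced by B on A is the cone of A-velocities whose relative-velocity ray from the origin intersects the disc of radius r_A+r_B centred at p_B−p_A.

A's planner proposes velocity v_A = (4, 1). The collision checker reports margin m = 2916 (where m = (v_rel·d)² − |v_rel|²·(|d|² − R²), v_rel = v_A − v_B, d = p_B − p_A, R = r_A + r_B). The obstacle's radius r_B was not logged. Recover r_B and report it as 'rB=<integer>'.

m = 2916
d = (12, -8);  v_rel = (9, 0),  |v_rel|² = 81
v_rel×d = (9)·(-8) − (0)·(12) = -72
since m = R²·81 − (-72)²:  R² = (5184 + 2916) / 81 = 100
R = √100 = 10  ⇒  r_B = 10 − 6 = 4

rB=4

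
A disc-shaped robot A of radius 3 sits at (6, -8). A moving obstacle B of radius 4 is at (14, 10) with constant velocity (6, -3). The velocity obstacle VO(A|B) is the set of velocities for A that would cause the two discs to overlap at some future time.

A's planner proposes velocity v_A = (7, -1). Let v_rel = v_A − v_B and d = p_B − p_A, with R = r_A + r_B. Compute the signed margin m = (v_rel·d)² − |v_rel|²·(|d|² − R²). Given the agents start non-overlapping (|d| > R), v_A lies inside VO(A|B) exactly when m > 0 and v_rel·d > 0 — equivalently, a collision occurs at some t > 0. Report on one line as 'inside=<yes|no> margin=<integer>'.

d = (8, 18),  |d|² = 388;  R = 3+4 = 7,  c = 388−7² = 339
v_rel = (1, 2),  |v_rel|² = 5;  v_rel·d = (1)·(8) + (2)·(18) = 44
5·t² − 88·t + 339 = 0  ⇒  m = 44² − 5·339 = 241
m = 241 > 0,  v_rel·d = 44 > 0  ⇒  inside

inside=yes margin=241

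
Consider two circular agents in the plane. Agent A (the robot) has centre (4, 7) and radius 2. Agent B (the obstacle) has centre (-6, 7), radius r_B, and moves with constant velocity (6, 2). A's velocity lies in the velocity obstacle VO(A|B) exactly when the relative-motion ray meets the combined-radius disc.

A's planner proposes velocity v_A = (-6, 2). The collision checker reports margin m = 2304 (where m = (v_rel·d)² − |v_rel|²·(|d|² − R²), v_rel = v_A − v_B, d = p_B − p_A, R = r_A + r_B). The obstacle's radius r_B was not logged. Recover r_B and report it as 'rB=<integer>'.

m = 2304
d = (-10, 0);  v_rel = (-12, 0),  |v_rel|² = 144
v_rel×d = (-12)·(0) − (0)·(-10) = 0
since m = R²·144 − 0²:  R² = (0 + 2304) / 144 = 16
R = √16 = 4  ⇒  r_B = 4 − 2 = 2

rB=2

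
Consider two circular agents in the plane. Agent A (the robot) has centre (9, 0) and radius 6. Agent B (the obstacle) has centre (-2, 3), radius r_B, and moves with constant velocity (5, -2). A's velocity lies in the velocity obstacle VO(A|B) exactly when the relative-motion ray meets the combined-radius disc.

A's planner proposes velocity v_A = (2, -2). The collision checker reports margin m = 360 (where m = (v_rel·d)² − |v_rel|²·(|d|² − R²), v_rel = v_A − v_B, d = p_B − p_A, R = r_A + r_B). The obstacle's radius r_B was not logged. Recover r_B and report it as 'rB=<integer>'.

m = 360
d = (-11, 3);  v_rel = (-3, 0),  |v_rel|² = 9
v_rel×d = (-3)·(3) − (0)·(-11) = -9
since m = R²·9 − (-9)²:  R² = (81 + 360) / 9 = 49
R = √49 = 7  ⇒  r_B = 7 − 6 = 1

rB=1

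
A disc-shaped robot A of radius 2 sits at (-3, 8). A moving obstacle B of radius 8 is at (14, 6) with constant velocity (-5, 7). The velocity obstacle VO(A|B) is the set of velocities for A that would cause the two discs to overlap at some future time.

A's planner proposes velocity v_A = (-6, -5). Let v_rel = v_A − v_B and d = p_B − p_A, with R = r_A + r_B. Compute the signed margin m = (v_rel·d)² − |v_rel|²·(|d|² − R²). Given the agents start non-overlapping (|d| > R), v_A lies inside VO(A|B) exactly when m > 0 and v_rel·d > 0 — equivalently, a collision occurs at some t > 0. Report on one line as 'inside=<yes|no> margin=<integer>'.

d = (17, -2),  |d|² = 293;  R = 2+8 = 10,  c = 293−10² = 193
v_rel = (-1, -12),  |v_rel|² = 145;  v_rel·d = (-1)·(17) + (-12)·(-2) = 7
145·t² − 14·t + 193 = 0  ⇒  m = 7² − 145·193 = -27936
m = -27936 < 0,  v_rel·d = 7 > 0  ⇒  outside

inside=no margin=-27936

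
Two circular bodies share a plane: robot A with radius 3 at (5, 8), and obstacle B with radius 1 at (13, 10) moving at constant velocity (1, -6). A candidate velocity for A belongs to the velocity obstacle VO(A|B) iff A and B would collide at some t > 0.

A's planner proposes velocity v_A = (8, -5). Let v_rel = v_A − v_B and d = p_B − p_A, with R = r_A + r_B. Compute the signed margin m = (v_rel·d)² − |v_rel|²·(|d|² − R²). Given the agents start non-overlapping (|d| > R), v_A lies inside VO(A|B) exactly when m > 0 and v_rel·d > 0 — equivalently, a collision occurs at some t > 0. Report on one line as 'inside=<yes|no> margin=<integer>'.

d = (8, 2),  |d|² = 68;  R = 3+1 = 4,  c = 68−4² = 52
v_rel = (7, 1),  |v_rel|² = 50;  v_rel·d = (7)·(8) + (1)·(2) = 58
50·t² − 116·t + 52 = 0  ⇒  m = 58² − 50·52 = 764
m = 764 > 0,  v_rel·d = 58 > 0  ⇒  inside

inside=yes margin=764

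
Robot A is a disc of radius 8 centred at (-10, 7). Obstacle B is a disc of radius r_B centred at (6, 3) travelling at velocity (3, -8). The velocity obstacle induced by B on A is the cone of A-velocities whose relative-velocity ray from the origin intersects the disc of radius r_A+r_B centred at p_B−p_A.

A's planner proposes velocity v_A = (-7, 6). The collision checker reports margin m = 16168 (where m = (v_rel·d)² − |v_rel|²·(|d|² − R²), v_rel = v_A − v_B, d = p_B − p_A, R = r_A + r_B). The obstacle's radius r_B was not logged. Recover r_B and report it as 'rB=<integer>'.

m = 16168
d = (16, -4);  v_rel = (-10, 14),  |v_rel|² = 296
v_rel×d = (-10)·(-4) − (14)·(16) = -184
since m = R²·296 − (-184)²:  R² = (33856 + 16168) / 296 = 169
R = √169 = 13  ⇒  r_B = 13 − 8 = 5

rB=5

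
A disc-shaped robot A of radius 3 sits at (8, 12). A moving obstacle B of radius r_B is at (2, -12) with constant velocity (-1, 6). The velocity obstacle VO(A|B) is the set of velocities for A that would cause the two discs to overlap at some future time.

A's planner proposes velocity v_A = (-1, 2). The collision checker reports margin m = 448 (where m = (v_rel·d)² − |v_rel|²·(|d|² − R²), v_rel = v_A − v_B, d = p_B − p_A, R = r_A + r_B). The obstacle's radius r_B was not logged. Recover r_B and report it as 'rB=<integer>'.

m = 448
d = (-6, -24);  v_rel = (0, -4),  |v_rel|² = 16
v_rel×d = (0)·(-24) − (-4)·(-6) = -24
since m = R²·16 − (-24)²:  R² = (576 + 448) / 16 = 64
R = √64 = 8  ⇒  r_B = 8 − 3 = 5

rB=5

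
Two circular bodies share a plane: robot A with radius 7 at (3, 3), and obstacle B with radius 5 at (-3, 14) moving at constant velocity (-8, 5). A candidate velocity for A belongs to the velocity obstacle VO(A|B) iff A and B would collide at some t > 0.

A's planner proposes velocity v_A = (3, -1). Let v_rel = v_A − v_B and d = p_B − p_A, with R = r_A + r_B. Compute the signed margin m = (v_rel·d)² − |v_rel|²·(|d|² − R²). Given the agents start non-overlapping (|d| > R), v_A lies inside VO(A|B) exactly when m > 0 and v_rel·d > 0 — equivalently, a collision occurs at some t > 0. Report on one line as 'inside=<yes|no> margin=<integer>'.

d = (-6, 11),  |d|² = 157;  R = 7+5 = 12,  c = 157−12² = 13
v_rel = (11, -6),  |v_rel|² = 157;  v_rel·d = (11)·(-6) + (-6)·(11) = -132
157·t² + 264·t + 13 = 0  ⇒  m = (-132)² − 157·13 = 15383
m = 15383 > 0,  v_rel·d = -132 < 0  ⇒  outside

inside=no margin=15383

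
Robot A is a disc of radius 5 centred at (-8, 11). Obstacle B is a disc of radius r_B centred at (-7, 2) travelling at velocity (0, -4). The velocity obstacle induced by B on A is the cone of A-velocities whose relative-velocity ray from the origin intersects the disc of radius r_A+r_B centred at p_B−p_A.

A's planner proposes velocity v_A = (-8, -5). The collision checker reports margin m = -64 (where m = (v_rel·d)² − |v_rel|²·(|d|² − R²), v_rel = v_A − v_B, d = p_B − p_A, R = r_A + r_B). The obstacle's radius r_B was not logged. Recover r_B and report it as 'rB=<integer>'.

m = -64
d = (1, -9);  v_rel = (-8, -1),  |v_rel|² = 65
v_rel×d = (-8)·(-9) − (-1)·(1) = 73
since m = R²·65 − 73²:  R² = (5329 + -64) / 65 = 81
R = √81 = 9  ⇒  r_B = 9 − 5 = 4

rB=4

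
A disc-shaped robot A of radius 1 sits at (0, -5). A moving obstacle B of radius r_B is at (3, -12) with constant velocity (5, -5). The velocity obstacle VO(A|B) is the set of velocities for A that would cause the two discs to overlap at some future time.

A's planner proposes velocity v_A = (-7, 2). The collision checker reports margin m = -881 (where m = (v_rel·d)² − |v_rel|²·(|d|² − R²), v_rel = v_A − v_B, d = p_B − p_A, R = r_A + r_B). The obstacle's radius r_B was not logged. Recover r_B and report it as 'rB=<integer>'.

m = -881
d = (3, -7);  v_rel = (-12, 7),  |v_rel|² = 193
v_rel×d = (-12)·(-7) − (7)·(3) = 63
since m = R²·193 − 63²:  R² = (3969 + -881) / 193 = 16
R = √16 = 4  ⇒  r_B = 4 − 1 = 3

rB=3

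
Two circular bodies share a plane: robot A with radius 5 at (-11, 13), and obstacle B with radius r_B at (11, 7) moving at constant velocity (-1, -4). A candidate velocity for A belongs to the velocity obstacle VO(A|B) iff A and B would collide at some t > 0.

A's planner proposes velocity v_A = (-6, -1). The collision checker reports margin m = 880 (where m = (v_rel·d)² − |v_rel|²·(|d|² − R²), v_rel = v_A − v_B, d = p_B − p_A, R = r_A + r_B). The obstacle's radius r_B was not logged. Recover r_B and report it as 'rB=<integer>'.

m = 880
d = (22, -6);  v_rel = (-5, 3),  |v_rel|² = 34
v_rel×d = (-5)·(-6) − (3)·(22) = -36
since m = R²·34 − (-36)²:  R² = (1296 + 880) / 34 = 64
R = √64 = 8  ⇒  r_B = 8 − 5 = 3

rB=3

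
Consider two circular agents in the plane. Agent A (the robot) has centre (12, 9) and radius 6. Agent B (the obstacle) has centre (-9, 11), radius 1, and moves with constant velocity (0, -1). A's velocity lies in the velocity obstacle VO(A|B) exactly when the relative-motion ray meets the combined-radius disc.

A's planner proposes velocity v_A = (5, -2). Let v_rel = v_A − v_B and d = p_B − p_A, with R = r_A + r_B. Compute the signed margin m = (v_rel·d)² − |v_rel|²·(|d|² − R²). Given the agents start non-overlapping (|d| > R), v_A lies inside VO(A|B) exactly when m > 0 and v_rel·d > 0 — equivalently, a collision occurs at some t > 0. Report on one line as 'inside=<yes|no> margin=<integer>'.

d = (-21, 2),  |d|² = 445;  R = 6+1 = 7,  c = 445−7² = 396
v_rel = (5, -1),  |v_rel|² = 26;  v_rel·d = (5)·(-21) + (-1)·(2) = -107
26·t² + 214·t + 396 = 0  ⇒  m = (-107)² − 26·396 = 1153
m = 1153 > 0,  v_rel·d = -107 < 0  ⇒  outside

inside=no margin=1153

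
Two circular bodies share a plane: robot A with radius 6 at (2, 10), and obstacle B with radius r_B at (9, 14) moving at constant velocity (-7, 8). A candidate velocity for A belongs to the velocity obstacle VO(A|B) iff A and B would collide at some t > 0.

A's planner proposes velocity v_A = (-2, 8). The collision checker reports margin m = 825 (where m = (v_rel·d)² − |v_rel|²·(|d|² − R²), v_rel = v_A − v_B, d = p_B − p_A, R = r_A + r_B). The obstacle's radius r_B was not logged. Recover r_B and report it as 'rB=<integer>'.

m = 825
d = (7, 4);  v_rel = (5, 0),  |v_rel|² = 25
v_rel×d = (5)·(4) − (0)·(7) = 20
since m = R²·25 − 20²:  R² = (400 + 825) / 25 = 49
R = √49 = 7  ⇒  r_B = 7 − 6 = 1

rB=1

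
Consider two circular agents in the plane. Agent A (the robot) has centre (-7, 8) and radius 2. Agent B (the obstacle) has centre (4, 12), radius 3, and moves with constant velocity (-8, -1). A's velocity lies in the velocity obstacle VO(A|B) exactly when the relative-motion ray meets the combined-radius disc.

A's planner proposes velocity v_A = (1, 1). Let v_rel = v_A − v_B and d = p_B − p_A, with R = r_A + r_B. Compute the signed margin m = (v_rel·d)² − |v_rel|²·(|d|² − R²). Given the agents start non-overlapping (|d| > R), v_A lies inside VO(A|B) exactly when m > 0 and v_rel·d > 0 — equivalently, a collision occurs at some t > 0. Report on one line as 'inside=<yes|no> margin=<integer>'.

d = (11, 4),  |d|² = 137;  R = 2+3 = 5,  c = 137−5² = 112
v_rel = (9, 2),  |v_rel|² = 85;  v_rel·d = (9)·(11) + (2)·(4) = 107
85·t² − 214·t + 112 = 0  ⇒  m = 107² − 85·112 = 1929
m = 1929 > 0,  v_rel·d = 107 > 0  ⇒  inside

inside=yes margin=1929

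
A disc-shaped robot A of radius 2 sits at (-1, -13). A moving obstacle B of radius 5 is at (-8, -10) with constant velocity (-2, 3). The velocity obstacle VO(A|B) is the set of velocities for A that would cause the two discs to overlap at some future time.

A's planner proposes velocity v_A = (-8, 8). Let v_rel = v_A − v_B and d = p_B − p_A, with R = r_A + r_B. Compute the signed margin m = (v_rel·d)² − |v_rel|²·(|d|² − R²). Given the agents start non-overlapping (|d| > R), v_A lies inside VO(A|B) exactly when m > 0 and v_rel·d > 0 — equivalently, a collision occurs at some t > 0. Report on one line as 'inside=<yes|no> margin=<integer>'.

d = (-7, 3),  |d|² = 58;  R = 2+5 = 7,  c = 58−7² = 9
v_rel = (-6, 5),  |v_rel|² = 61;  v_rel·d = (-6)·(-7) + (5)·(3) = 57
61·t² − 114·t + 9 = 0  ⇒  m = 57² − 61·9 = 2700
m = 2700 > 0,  v_rel·d = 57 > 0  ⇒  inside

inside=yes margin=2700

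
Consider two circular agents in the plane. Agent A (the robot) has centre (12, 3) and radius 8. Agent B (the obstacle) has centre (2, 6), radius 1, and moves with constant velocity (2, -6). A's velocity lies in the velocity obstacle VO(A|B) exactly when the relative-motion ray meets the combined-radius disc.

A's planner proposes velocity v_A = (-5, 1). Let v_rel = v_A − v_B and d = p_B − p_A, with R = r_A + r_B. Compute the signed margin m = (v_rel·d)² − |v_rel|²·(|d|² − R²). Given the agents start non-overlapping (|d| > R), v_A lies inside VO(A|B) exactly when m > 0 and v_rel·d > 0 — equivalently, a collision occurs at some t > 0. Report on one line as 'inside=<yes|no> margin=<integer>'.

d = (-10, 3),  |d|² = 109;  R = 8+1 = 9,  c = 109−9² = 28
v_rel = (-7, 7),  |v_rel|² = 98;  v_rel·d = (-7)·(-10) + (7)·(3) = 91
98·t² − 182·t + 28 = 0  ⇒  m = 91² − 98·28 = 5537
m = 5537 > 0,  v_rel·d = 91 > 0  ⇒  inside

inside=yes margin=5537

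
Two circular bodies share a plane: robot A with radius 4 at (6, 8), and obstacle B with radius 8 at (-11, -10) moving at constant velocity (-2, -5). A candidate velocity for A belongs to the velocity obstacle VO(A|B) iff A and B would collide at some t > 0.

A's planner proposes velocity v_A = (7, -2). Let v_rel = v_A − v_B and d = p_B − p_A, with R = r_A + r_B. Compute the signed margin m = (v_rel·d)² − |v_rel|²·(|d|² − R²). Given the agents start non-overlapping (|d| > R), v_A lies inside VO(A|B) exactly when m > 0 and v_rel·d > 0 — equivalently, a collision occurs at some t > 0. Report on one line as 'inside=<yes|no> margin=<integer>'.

d = (-17, -18),  |d|² = 613;  R = 4+8 = 12,  c = 613−12² = 469
v_rel = (9, 3),  |v_rel|² = 90;  v_rel·d = (9)·(-17) + (3)·(-18) = -207
90·t² + 414·t + 469 = 0  ⇒  m = (-207)² − 90·469 = 639
m = 639 > 0,  v_rel·d = -207 < 0  ⇒  outside

inside=no margin=639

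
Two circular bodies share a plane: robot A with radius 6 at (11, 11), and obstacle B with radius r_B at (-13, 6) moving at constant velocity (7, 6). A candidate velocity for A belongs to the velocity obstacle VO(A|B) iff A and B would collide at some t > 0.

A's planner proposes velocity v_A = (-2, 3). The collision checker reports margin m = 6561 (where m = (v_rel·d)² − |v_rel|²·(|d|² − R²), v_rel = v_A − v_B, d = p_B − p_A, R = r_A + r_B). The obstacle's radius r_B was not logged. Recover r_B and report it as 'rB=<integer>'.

m = 6561
d = (-24, -5);  v_rel = (-9, -3),  |v_rel|² = 90
v_rel×d = (-9)·(-5) − (-3)·(-24) = -27
since m = R²·90 − (-27)²:  R² = (729 + 6561) / 90 = 81
R = √81 = 9  ⇒  r_B = 9 − 6 = 3

rB=3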